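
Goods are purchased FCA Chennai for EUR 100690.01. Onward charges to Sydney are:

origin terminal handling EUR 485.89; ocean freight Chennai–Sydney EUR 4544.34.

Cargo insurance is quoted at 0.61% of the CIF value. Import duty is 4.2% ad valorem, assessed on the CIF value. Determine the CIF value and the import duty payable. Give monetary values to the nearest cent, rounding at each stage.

Let C be the CIF value. C = FCA price + pre-shipment costs + freight + 0.61% × C
C − 0.61% × C = 100690.01 + 485.89 + 4544.34
0.9939 × C = 105720.24
C = 105720.24 / 0.9939 = 106369.09
Insurance premium = 0.61% × 106369.09 = 648.85
Import duty = 106369.09 × 4.2% = 4467.50

CIF value: EUR 106369.09; import duty: EUR 4467.50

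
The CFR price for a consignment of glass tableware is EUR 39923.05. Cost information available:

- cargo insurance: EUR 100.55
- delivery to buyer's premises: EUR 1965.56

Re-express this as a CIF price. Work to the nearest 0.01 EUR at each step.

Not relevant to the conversion: delivery — on the buyer under both terms; not part of either seller's price.
From CFR to CIF, the seller additionally bears: insurance.
CIF price = 39923.05 + 100.55 = 40023.60

CIF price: EUR 40023.60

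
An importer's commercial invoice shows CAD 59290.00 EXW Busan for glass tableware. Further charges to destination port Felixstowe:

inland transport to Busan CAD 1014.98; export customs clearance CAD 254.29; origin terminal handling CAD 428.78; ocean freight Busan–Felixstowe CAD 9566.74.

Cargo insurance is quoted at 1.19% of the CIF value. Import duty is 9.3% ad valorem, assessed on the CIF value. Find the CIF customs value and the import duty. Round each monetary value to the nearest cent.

CIF value: CAD 71404.50; import duty: CAD 6640.62

Let C be the CIF value. C = EXW price + pre-shipment costs + freight + 1.19% × C
C − 1.19% × C = 59290.00 + 1014.98 + 254.29 + 428.78 + 9566.74
0.9881 × C = 70554.79
C = 70554.79 / 0.9881 = 71404.50
Insurance premium = 1.19% × 71404.50 = 849.71
Import duty = 71404.50 × 9.3% = 6640.62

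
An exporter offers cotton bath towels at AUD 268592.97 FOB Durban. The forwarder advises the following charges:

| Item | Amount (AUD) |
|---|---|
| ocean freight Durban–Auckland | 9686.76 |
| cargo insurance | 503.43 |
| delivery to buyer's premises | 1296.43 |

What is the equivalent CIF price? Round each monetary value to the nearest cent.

Not relevant to the conversion: delivery — on the buyer under both terms; not part of either seller's price.
From FOB to CIF, the seller additionally bears: freight, insurance.
CIF price = 268592.97 + 9686.76 + 503.43 = 278783.16

CIF price: AUD 278783.16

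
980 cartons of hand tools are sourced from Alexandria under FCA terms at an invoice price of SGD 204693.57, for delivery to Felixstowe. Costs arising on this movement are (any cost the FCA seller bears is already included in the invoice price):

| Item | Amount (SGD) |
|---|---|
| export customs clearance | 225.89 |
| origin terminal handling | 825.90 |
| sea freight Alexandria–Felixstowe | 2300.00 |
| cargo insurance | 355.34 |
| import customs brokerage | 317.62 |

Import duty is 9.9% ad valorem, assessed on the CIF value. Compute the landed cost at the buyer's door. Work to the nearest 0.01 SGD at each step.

Total landed cost: SGD 229101.74

FCA: the seller delivers export-cleared goods to the carrier; the buyer bears costs from that point.
Already in the invoice (seller's account under FCA): export clearance — exclude.
CIF value = FCA price + origin terminal + freight + insurance = 204693.57 + 825.90 + 2300.00 + 355.34 = 208174.81
Import duty = 208174.81 × 9.9% = 20609.31
Buyer bears: origin terminal 825.90 + freight 2300.00 + insurance 355.34 + brokerage 317.62 + duty 20609.31 = 24408.17
Landed cost = invoice 204693.57 + 24408.17 = 229101.74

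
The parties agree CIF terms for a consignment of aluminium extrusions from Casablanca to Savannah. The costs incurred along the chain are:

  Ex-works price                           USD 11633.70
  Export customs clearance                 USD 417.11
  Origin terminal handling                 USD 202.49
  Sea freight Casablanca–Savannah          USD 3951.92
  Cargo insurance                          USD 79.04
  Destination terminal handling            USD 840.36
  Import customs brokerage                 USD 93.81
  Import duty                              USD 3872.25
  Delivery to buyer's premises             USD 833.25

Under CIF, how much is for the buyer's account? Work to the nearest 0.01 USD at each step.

CIF: the seller pays costs through ocean freight and marine insurance to the destination port.
Seller's account: goods 11633.70 + export clearance 417.11 + origin terminal 202.49 + freight 3951.92 + insurance 79.04 = 16284.26
Buyer's account: destination terminal 840.36 + brokerage 93.81 + duty 3872.25 + delivery 833.25 = 5639.67

Buyer's account: USD 5639.67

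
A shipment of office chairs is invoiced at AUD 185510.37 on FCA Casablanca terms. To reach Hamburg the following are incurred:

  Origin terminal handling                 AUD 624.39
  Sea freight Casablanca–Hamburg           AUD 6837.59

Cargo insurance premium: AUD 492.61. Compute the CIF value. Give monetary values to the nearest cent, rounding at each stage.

CIF = FCA price + pre-shipment costs + freight + insurance
CIF = 185510.37 + 624.39 + 6837.59 + 492.61 = 193464.96

CIF value: AUD 193464.96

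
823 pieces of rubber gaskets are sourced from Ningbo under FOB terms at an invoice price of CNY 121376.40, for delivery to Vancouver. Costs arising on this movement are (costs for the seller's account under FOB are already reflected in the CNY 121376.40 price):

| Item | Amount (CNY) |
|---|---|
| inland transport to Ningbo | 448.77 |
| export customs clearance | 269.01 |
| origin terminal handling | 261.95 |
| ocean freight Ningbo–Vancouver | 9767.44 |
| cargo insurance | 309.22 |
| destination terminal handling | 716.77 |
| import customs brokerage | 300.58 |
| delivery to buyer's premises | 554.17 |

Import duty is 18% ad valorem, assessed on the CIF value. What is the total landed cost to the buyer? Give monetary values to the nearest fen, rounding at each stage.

Total landed cost: CNY 156686.13

FOB: the seller bears costs until goods are on board at the origin port; the buyer bears freight, insurance and all costs thereafter.
Already in the invoice (seller's account under FOB): inland to port, export clearance, origin terminal — exclude.
CIF value = FOB price + freight + insurance = 121376.40 + 9767.44 + 309.22 = 131453.06
Import duty = 131453.06 × 18% = 23661.55
Buyer bears: freight 9767.44 + insurance 309.22 + destination terminal 716.77 + brokerage 300.58 + delivery 554.17 + duty 23661.55 = 35309.73
Landed cost = invoice 121376.40 + 35309.73 = 156686.13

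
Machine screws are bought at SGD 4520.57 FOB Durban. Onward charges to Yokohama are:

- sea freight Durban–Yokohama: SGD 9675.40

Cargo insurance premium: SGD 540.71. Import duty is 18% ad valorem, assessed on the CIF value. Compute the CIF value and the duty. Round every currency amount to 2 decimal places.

CIF = FOB price + freight + insurance
CIF = 4520.57 + 9675.40 + 540.71 = 14736.68
Import duty = 14736.68 × 18% = 2652.60

CIF value: SGD 14736.68; import duty: SGD 2652.60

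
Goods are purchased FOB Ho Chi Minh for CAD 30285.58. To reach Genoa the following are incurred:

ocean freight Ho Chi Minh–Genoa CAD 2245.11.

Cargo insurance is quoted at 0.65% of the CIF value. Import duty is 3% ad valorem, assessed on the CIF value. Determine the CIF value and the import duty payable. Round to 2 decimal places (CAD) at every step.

Let C be the CIF value. C = FOB price + freight + 0.65% × C
C − 0.65% × C = 30285.58 + 2245.11
0.9935 × C = 32530.69
C = 32530.69 / 0.9935 = 32743.52
Insurance premium = 0.65% × 32743.52 = 212.83
Import duty = 32743.52 × 3% = 982.31

CIF value: CAD 32743.52; import duty: CAD 982.31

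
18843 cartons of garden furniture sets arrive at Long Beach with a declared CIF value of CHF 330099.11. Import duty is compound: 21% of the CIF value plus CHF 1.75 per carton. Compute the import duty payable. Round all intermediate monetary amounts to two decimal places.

Import duty: CHF 102296.06

Ad valorem component: 330099.11 × 21% = 69320.81
Specific component: 18843 × 1.75 = 32975.25
Import duty = 69320.81 + 32975.25 = 102296.06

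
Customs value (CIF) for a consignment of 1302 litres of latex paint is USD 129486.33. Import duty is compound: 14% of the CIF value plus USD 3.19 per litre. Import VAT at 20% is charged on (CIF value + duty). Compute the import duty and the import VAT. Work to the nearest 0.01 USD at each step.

Ad valorem component: 129486.33 × 14% = 18128.09
Specific component: 1302 × 3.19 = 4153.38
Import duty = 18128.09 + 4153.38 = 22281.47
VAT base = CIF + duty = 129486.33 + 22281.47 = 151767.80
Import VAT = 151767.80 × 20% = 30353.56

Import duty: USD 22281.47; import VAT: USD 30353.56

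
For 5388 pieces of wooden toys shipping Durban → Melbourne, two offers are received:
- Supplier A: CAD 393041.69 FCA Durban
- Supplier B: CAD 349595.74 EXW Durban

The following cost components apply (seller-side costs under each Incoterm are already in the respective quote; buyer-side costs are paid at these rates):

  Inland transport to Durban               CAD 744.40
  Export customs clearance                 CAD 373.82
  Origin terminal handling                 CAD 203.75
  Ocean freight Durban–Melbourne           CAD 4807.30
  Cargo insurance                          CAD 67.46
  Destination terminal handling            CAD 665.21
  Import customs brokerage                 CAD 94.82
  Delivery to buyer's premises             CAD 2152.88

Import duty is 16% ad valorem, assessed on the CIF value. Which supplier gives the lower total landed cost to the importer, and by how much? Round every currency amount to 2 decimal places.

Supplier B is cheaper by CAD 49100.16

Supplier A (FCA):
CIF value = FCA price + origin terminal + freight + insurance = 393041.69 + 203.75 + 4807.30 + 67.46 = 398120.20
Import duty = 398120.20 × 16% = 63699.23
Buyer bears (A): 203.75 + 4807.30 + 67.46 + 665.21 + 94.82 + 2152.88 = 7991.42
Landed cost (A) = invoice 393041.69 + 7991.42 + duty 63699.23 = 464732.34
Supplier B (EXW):
CIF value = EXW price + inland to port + export clearance + origin terminal + freight + insurance = 349595.74 + 744.40 + 373.82 + 203.75 + 4807.30 + 67.46 = 355792.47
Import duty = 355792.47 × 16% = 56926.80
Buyer bears (B): 744.40 + 373.82 + 203.75 + 4807.30 + 67.46 + 665.21 + 94.82 + 2152.88 = 9109.64
Landed cost (B) = invoice 349595.74 + 9109.64 + duty 56926.80 = 415632.18
Difference = |464732.34 − 415632.18| = 49100.16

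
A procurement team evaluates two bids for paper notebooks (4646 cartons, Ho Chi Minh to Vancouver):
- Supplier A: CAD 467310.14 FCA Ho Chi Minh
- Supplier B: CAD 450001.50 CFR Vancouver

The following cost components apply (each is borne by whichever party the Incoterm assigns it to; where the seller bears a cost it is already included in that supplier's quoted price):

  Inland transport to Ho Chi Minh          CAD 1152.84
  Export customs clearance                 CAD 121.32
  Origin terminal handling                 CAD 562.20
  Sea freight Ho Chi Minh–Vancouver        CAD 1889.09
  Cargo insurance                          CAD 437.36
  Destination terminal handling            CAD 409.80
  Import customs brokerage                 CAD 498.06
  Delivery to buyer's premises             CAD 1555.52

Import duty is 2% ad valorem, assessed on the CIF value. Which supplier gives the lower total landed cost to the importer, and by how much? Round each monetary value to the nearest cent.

Supplier A (FCA):
CIF value = FCA price + origin terminal + freight + insurance = 467310.14 + 562.20 + 1889.09 + 437.36 = 470198.79
Import duty = 470198.79 × 2% = 9403.98
Buyer bears (A): 562.20 + 1889.09 + 437.36 + 409.80 + 498.06 + 1555.52 = 5352.03
Landed cost (A) = invoice 467310.14 + 5352.03 + duty 9403.98 = 482066.15
Supplier B (CFR):
CIF value = CFR price + insurance = 450001.50 + 437.36 = 450438.86
Import duty = 450438.86 × 2% = 9008.78
Buyer bears (B): 437.36 + 409.80 + 498.06 + 1555.52 = 2900.74
Landed cost (B) = invoice 450001.50 + 2900.74 + duty 9008.78 = 461911.02
Difference = |482066.15 − 461911.02| = 20155.13

Supplier B is cheaper by CAD 20155.13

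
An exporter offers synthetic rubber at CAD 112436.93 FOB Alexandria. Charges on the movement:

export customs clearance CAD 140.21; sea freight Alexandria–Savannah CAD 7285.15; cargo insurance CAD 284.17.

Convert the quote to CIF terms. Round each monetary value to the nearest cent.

CIF price: CAD 120006.25

Not relevant to the conversion: export clearance — on the seller under both FOB and CIF; already in the FOB price and stays in the CIF price.
From FOB to CIF, the seller additionally bears: freight, insurance.
CIF price = 112436.93 + 7285.15 + 284.17 = 120006.25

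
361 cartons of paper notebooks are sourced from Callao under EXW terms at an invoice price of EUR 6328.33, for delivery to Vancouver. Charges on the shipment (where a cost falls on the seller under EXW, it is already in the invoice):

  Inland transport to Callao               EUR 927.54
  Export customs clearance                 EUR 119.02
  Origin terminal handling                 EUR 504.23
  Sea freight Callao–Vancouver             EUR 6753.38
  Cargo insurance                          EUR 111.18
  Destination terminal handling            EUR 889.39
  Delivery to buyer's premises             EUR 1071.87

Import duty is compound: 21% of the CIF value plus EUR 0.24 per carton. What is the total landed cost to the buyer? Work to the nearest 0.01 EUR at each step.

Total landed cost: EUR 19887.75

EXW: the seller makes goods available at their premises; the buyer bears all onward costs.
CIF value = EXW price + inland to port + export clearance + origin terminal + freight + insurance = 6328.33 + 927.54 + 119.02 + 504.23 + 6753.38 + 111.18 = 14743.68
Ad valorem component: 14743.68 × 21% = 3096.17
Specific component: 361 × 0.24 = 86.64
Import duty = 3096.17 + 86.64 = 3182.81
Buyer bears: inland to port 927.54 + export clearance 119.02 + origin terminal 504.23 + freight 6753.38 + insurance 111.18 + destination terminal 889.39 + delivery 1071.87 + duty 3182.81 = 13559.42
Landed cost = invoice 6328.33 + 13559.42 = 19887.75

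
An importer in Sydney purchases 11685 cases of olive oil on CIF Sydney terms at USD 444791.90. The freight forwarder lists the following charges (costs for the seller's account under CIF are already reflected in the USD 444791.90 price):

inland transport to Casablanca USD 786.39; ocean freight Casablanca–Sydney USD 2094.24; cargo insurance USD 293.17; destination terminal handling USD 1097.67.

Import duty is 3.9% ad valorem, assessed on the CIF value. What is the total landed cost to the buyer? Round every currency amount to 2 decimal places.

Total landed cost: USD 463236.45

CIF: the seller pays costs through ocean freight and marine insurance to the destination port.
Already in the invoice (seller's account under CIF): inland to port, freight, insurance — exclude.
The CIF price already equals the CIF value: 444791.90
Import duty = 444791.90 × 3.9% = 17346.88
Buyer bears: destination terminal 1097.67 + duty 17346.88 = 18444.55
Landed cost = invoice 444791.90 + 18444.55 = 463236.45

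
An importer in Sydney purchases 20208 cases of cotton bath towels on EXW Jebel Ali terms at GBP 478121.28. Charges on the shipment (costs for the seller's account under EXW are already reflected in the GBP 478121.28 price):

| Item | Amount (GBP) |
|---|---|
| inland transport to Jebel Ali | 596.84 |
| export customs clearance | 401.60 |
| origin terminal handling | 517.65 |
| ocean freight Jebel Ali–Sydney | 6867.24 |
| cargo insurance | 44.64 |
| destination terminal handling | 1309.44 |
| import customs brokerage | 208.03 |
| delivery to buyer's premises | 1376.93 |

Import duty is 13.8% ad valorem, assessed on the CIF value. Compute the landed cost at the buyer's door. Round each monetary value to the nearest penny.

Total landed cost: GBP 556587.45

EXW: the seller makes goods available at their premises; the buyer bears all onward costs.
CIF value = EXW price + inland to port + export clearance + origin terminal + freight + insurance = 478121.28 + 596.84 + 401.60 + 517.65 + 6867.24 + 44.64 = 486549.25
Import duty = 486549.25 × 13.8% = 67143.80
Buyer bears: inland to port 596.84 + export clearance 401.60 + origin terminal 517.65 + freight 6867.24 + insurance 44.64 + destination terminal 1309.44 + brokerage 208.03 + delivery 1376.93 + duty 67143.80 = 78466.17
Landed cost = invoice 478121.28 + 78466.17 = 556587.45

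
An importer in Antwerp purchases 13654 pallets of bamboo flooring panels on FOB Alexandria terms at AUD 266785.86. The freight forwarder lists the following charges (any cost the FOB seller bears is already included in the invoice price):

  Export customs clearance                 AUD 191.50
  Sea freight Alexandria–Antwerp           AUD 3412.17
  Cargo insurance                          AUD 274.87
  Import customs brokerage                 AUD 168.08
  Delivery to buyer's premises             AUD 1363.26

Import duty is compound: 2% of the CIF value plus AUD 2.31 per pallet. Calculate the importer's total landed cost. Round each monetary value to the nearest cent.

Total landed cost: AUD 308954.44

FOB: the seller bears costs until goods are on board at the origin port; the buyer bears freight, insurance and all costs thereafter.
Already in the invoice (seller's account under FOB): export clearance — exclude.
CIF value = FOB price + freight + insurance = 266785.86 + 3412.17 + 274.87 = 270472.90
Ad valorem component: 270472.90 × 2% = 5409.46
Specific component: 13654 × 2.31 = 31540.74
Import duty = 5409.46 + 31540.74 = 36950.20
Buyer bears: freight 3412.17 + insurance 274.87 + brokerage 168.08 + delivery 1363.26 + duty 36950.20 = 42168.58
Landed cost = invoice 266785.86 + 42168.58 = 308954.44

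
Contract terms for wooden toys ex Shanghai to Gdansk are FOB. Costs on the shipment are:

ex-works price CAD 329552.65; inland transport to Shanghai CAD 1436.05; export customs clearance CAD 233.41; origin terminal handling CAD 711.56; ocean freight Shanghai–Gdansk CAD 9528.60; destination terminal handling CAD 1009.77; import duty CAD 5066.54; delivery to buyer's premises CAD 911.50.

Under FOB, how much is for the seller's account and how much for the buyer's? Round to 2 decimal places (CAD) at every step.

FOB: the seller bears costs until goods are on board at the origin port; the buyer bears freight, insurance and all costs thereafter.
Seller's account: goods 329552.65 + inland to port 1436.05 + export clearance 233.41 + origin terminal 711.56 = 331933.67
Buyer's account: freight 9528.60 + destination terminal 1009.77 + duty 5066.54 + delivery 911.50 = 16516.41

Seller: CAD 331933.67; buyer: CAD 16516.41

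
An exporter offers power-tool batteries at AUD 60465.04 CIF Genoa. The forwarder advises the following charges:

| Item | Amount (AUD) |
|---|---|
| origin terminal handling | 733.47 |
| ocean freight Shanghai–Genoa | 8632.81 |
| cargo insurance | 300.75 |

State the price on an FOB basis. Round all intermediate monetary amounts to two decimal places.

Not relevant to the conversion: origin terminal — on the seller under both CIF and FOB; already in the CIF price and stays in the FOB price.
From CIF to FOB, the seller no longer bears: freight, insurance.
FOB price = 60465.04 − 8632.81 − 300.75 = 51531.48

FOB price: AUD 51531.48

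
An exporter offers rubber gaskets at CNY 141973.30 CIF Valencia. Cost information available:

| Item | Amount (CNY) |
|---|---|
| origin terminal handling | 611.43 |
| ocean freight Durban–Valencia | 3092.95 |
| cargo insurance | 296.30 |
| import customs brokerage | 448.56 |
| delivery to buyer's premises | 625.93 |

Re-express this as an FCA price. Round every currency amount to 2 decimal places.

Not relevant to the conversion: delivery, brokerage — on the buyer under both terms; not part of either seller's price.
From CIF to FCA, the seller no longer bears: origin terminal, freight, insurance.
FCA price = 141973.30 − 611.43 − 3092.95 − 296.30 = 137972.62

FCA price: CNY 137972.62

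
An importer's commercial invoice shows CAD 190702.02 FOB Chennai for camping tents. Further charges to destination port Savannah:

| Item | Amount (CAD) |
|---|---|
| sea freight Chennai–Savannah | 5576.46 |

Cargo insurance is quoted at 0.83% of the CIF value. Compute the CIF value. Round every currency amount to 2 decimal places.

CIF value: CAD 197921.23

Let C be the CIF value. C = FOB price + freight + 0.83% × C
C − 0.83% × C = 190702.02 + 5576.46
0.9917 × C = 196278.48
C = 196278.48 / 0.9917 = 197921.23
Insurance premium = 0.83% × 197921.23 = 1642.75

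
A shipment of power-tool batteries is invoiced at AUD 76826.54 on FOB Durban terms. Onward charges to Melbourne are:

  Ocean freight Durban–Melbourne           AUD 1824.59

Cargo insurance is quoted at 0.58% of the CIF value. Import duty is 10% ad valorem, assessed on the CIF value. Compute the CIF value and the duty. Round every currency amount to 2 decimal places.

CIF value: AUD 79109.97; import duty: AUD 7911.00

Let C be the CIF value. C = FOB price + freight + 0.58% × C
C − 0.58% × C = 76826.54 + 1824.59
0.9942 × C = 78651.13
C = 78651.13 / 0.9942 = 79109.97
Insurance premium = 0.58% × 79109.97 = 458.84
Import duty = 79109.97 × 10% = 7911.00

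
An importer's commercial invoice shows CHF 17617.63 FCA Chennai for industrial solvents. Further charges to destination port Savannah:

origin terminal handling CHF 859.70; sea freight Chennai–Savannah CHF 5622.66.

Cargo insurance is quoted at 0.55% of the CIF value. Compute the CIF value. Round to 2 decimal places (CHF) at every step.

CIF value: CHF 24233.27

Let C be the CIF value. C = FCA price + pre-shipment costs + freight + 0.55% × C
C − 0.55% × C = 17617.63 + 859.70 + 5622.66
0.9945 × C = 24099.99
C = 24099.99 / 0.9945 = 24233.27
Insurance premium = 0.55% × 24233.27 = 133.28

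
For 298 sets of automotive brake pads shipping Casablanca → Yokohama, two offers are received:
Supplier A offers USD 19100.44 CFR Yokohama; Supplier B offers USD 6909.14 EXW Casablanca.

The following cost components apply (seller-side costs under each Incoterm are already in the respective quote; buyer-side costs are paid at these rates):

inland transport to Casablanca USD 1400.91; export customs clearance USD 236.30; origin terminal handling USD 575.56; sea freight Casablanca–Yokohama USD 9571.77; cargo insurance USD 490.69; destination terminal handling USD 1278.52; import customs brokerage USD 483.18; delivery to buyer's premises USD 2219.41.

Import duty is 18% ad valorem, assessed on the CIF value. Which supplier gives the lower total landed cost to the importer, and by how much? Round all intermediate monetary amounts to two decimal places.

Supplier B is cheaper by USD 479.97

Supplier A (CFR):
CIF value = CFR price + insurance = 19100.44 + 490.69 = 19591.13
Import duty = 19591.13 × 18% = 3526.40
Buyer bears (A): 490.69 + 1278.52 + 483.18 + 2219.41 = 4471.80
Landed cost (A) = invoice 19100.44 + 4471.80 + duty 3526.40 = 27098.64
Supplier B (EXW):
CIF value = EXW price + inland to port + export clearance + origin terminal + freight + insurance = 6909.14 + 1400.91 + 236.30 + 575.56 + 9571.77 + 490.69 = 19184.37
Import duty = 19184.37 × 18% = 3453.19
Buyer bears (B): 1400.91 + 236.30 + 575.56 + 9571.77 + 490.69 + 1278.52 + 483.18 + 2219.41 = 16256.34
Landed cost (B) = invoice 6909.14 + 16256.34 + duty 3453.19 = 26618.67
Difference = |27098.64 − 26618.67| = 479.97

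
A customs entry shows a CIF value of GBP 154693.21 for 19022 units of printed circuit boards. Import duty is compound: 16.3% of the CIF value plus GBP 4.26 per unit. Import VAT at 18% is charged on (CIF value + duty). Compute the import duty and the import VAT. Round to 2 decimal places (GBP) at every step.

Ad valorem component: 154693.21 × 16.3% = 25214.99
Specific component: 19022 × 4.26 = 81033.72
Import duty = 25214.99 + 81033.72 = 106248.71
VAT base = CIF + duty = 154693.21 + 106248.71 = 260941.92
Import VAT = 260941.92 × 18% = 46969.55

Import duty: GBP 106248.71; import VAT: GBP 46969.55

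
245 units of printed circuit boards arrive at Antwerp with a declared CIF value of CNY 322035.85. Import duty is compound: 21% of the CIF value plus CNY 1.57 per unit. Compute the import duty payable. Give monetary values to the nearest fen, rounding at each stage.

Ad valorem component: 322035.85 × 21% = 67627.53
Specific component: 245 × 1.57 = 384.65
Import duty = 67627.53 + 384.65 = 68012.18

Import duty: CNY 68012.18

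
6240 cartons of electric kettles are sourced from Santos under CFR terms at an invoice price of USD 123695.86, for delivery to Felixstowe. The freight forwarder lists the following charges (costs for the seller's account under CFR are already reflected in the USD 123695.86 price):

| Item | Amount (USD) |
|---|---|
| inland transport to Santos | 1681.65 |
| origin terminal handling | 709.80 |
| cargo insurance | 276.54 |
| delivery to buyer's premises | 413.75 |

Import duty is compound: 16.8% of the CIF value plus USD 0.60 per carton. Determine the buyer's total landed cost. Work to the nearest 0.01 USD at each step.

CFR: the seller pays costs through ocean freight to the destination port, but not insurance.
Already in the invoice (seller's account under CFR): inland to port, origin terminal — exclude.
CIF value = CFR price + insurance = 123695.86 + 276.54 = 123972.40
Ad valorem component: 123972.40 × 16.8% = 20827.36
Specific component: 6240 × 0.60 = 3744.00
Import duty = 20827.36 + 3744.00 = 24571.36
Buyer bears: insurance 276.54 + delivery 413.75 + duty 24571.36 = 25261.65
Landed cost = invoice 123695.86 + 25261.65 = 148957.51

Total landed cost: USD 148957.51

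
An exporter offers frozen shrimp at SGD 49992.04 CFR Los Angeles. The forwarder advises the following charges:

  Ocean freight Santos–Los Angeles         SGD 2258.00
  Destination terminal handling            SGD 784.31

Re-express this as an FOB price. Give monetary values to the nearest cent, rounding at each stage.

Not relevant to the conversion: destination terminal — on the buyer under both terms; not part of either seller's price.
From CFR to FOB, the seller no longer bears: freight.
FOB price = 49992.04 − 2258.00 = 47734.04

FOB price: SGD 47734.04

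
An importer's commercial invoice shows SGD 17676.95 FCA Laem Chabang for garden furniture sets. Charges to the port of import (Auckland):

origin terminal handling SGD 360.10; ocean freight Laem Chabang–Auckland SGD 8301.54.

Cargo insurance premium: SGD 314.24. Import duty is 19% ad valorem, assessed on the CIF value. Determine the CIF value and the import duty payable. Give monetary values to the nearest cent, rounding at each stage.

CIF = FCA price + pre-shipment costs + freight + insurance
CIF = 17676.95 + 360.10 + 8301.54 + 314.24 = 26652.83
Import duty = 26652.83 × 19% = 5064.04

CIF value: SGD 26652.83; import duty: SGD 5064.04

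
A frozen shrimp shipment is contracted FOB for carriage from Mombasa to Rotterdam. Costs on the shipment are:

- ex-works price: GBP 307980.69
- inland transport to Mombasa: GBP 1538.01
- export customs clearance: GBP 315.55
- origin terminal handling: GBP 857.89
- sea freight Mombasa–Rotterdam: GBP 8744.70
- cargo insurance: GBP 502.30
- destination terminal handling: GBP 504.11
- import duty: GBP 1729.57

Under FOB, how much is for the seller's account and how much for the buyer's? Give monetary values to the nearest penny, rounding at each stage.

Seller: GBP 310692.14; buyer: GBP 11480.68

FOB: the seller bears costs until goods are on board at the origin port; the buyer bears freight, insurance and all costs thereafter.
Seller's account: goods 307980.69 + inland to port 1538.01 + export clearance 315.55 + origin terminal 857.89 = 310692.14
Buyer's account: freight 8744.70 + insurance 502.30 + destination terminal 504.11 + duty 1729.57 = 11480.68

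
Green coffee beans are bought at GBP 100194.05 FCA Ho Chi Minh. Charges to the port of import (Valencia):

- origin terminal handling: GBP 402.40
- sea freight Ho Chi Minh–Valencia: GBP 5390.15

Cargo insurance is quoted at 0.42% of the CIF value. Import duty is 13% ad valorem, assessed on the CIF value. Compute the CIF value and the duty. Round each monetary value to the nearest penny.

Let C be the CIF value. C = FCA price + pre-shipment costs + freight + 0.42% × C
C − 0.42% × C = 100194.05 + 402.40 + 5390.15
0.9958 × C = 105986.60
C = 105986.60 / 0.9958 = 106433.62
Insurance premium = 0.42% × 106433.62 = 447.02
Import duty = 106433.62 × 13% = 13836.37

CIF value: GBP 106433.62; import duty: GBP 13836.37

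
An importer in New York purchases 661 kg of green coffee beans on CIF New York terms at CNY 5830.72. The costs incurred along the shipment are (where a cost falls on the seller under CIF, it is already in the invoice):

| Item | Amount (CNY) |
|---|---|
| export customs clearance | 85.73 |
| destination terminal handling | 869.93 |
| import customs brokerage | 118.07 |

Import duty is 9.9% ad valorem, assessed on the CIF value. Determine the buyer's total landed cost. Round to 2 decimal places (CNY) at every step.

CIF: the seller pays costs through ocean freight and marine insurance to the destination port.
Already in the invoice (seller's account under CIF): export clearance — exclude.
The CIF price already equals the CIF value: 5830.72
Import duty = 5830.72 × 9.9% = 577.24
Buyer bears: destination terminal 869.93 + brokerage 118.07 + duty 577.24 = 1565.24
Landed cost = invoice 5830.72 + 1565.24 = 7395.96

Total landed cost: CNY 7395.96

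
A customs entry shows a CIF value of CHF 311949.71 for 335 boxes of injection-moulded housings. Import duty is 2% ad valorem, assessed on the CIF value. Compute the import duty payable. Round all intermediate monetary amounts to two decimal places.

Import duty: CHF 6238.99

Import duty = 311949.71 × 2% = 6238.99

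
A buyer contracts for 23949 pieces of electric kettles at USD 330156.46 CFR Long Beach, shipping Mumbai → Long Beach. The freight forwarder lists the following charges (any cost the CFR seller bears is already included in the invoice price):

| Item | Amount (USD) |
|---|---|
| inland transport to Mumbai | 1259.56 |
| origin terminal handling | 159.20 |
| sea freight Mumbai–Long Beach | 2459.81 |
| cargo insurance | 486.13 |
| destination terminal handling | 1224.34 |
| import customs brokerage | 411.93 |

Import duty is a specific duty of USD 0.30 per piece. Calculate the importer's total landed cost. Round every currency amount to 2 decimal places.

CFR: the seller pays costs through ocean freight to the destination port, but not insurance.
Already in the invoice (seller's account under CFR): inland to port, origin terminal, freight — exclude.
CIF value = CFR price + insurance = 330156.46 + 486.13 = 330642.59
Import duty = 23949 × 0.30 = 7184.70
Buyer bears: insurance 486.13 + destination terminal 1224.34 + brokerage 411.93 + duty 7184.70 = 9307.10
Landed cost = invoice 330156.46 + 9307.10 = 339463.56

Total landed cost: USD 339463.56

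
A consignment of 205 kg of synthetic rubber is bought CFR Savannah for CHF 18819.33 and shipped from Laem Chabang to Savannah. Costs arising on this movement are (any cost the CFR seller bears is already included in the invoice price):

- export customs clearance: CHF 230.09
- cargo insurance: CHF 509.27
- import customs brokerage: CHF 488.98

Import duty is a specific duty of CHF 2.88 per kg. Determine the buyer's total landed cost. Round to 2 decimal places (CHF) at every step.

CFR: the seller pays costs through ocean freight to the destination port, but not insurance.
Already in the invoice (seller's account under CFR): export clearance — exclude.
CIF value = CFR price + insurance = 18819.33 + 509.27 = 19328.60
Import duty = 205 × 2.88 = 590.40
Buyer bears: insurance 509.27 + brokerage 488.98 + duty 590.40 = 1588.65
Landed cost = invoice 18819.33 + 1588.65 = 20407.98

Total landed cost: CHF 20407.98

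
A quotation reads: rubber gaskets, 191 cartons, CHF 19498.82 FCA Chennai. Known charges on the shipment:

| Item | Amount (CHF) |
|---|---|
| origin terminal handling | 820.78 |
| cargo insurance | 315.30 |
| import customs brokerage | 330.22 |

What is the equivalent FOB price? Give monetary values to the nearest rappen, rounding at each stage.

Not relevant to the conversion: insurance, brokerage — on the buyer under both terms; not part of either seller's price.
From FCA to FOB, the seller additionally bears: origin terminal.
FOB price = 19498.82 + 820.78 = 20319.60

FOB price: CHF 20319.60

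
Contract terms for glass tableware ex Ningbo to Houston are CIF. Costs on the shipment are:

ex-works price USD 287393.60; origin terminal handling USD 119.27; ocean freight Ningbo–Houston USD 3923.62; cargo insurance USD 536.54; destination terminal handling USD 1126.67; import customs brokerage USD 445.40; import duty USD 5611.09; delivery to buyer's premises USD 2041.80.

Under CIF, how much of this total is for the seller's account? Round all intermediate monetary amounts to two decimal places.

Seller's account: USD 291973.03

CIF: the seller pays costs through ocean freight and marine insurance to the destination port.
Seller's account: goods 287393.60 + origin terminal 119.27 + freight 3923.62 + insurance 536.54 = 291973.03
Buyer's account: destination terminal 1126.67 + brokerage 445.40 + duty 5611.09 + delivery 2041.80 = 9224.96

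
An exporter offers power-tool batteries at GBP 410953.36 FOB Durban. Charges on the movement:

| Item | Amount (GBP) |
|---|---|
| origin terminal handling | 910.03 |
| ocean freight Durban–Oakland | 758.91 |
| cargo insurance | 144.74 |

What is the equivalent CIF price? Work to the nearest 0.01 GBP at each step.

Not relevant to the conversion: origin terminal — on the seller under both FOB and CIF; already in the FOB price and stays in the CIF price.
From FOB to CIF, the seller additionally bears: freight, insurance.
CIF price = 410953.36 + 758.91 + 144.74 = 411857.01

CIF price: GBP 411857.01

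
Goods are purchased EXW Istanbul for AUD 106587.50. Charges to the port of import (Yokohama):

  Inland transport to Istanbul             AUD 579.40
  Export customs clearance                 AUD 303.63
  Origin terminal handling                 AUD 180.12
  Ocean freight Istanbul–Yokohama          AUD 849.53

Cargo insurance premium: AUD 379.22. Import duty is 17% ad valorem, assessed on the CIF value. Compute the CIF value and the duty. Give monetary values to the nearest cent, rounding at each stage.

CIF value: AUD 108879.40; import duty: AUD 18509.50

CIF = EXW price + pre-shipment costs + freight + insurance
CIF = 106587.50 + 579.40 + 303.63 + 180.12 + 849.53 + 379.22 = 108879.40
Import duty = 108879.40 × 17% = 18509.50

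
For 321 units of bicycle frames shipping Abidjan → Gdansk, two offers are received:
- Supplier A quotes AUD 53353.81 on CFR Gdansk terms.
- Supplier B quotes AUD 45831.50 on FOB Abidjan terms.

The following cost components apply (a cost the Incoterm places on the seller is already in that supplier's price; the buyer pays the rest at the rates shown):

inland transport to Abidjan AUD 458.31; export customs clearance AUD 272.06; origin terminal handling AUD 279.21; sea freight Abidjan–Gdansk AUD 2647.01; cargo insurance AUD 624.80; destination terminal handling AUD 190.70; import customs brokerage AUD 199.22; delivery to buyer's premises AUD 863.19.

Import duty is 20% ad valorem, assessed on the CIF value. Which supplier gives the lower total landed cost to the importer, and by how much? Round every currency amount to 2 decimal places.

Supplier A (CFR):
CIF value = CFR price + insurance = 53353.81 + 624.80 = 53978.61
Import duty = 53978.61 × 20% = 10795.72
Buyer bears (A): 624.80 + 190.70 + 199.22 + 863.19 = 1877.91
Landed cost (A) = invoice 53353.81 + 1877.91 + duty 10795.72 = 66027.44
Supplier B (FOB):
CIF value = FOB price + freight + insurance = 45831.50 + 2647.01 + 624.80 = 49103.31
Import duty = 49103.31 × 20% = 9820.66
Buyer bears (B): 2647.01 + 624.80 + 190.70 + 199.22 + 863.19 = 4524.92
Landed cost (B) = invoice 45831.50 + 4524.92 + duty 9820.66 = 60177.08
Difference = |66027.44 − 60177.08| = 5850.36

Supplier B is cheaper by AUD 5850.36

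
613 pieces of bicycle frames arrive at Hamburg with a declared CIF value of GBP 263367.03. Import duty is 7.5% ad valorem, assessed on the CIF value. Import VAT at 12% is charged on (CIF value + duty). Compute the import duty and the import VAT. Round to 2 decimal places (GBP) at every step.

Import duty: GBP 19752.53; import VAT: GBP 33974.35

Import duty = 263367.03 × 7.5% = 19752.53
VAT base = CIF + duty = 263367.03 + 19752.53 = 283119.56
Import VAT = 283119.56 × 12% = 33974.35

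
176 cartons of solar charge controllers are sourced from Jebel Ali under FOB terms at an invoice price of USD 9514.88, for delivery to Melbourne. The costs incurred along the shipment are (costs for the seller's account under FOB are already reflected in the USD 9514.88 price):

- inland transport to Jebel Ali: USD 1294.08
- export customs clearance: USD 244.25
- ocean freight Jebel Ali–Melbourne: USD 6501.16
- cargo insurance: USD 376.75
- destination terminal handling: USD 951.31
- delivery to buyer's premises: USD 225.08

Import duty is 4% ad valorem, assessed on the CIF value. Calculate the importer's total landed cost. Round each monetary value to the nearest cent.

Total landed cost: USD 18224.89

FOB: the seller bears costs until goods are on board at the origin port; the buyer bears freight, insurance and all costs thereafter.
Already in the invoice (seller's account under FOB): inland to port, export clearance — exclude.
CIF value = FOB price + freight + insurance = 9514.88 + 6501.16 + 376.75 = 16392.79
Import duty = 16392.79 × 4% = 655.71
Buyer bears: freight 6501.16 + insurance 376.75 + destination terminal 951.31 + delivery 225.08 + duty 655.71 = 8710.01
Landed cost = invoice 9514.88 + 8710.01 = 18224.89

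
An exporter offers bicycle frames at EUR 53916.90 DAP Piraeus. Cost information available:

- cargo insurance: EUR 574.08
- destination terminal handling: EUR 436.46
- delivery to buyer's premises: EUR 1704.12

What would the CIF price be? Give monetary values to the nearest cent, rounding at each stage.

Not relevant to the conversion: insurance — on the seller under both DAP and CIF; already in the DAP price and stays in the CIF price.
From DAP to CIF, the seller no longer bears: destination terminal, delivery.
CIF price = 53916.90 − 436.46 − 1704.12 = 51776.32

CIF price: EUR 51776.32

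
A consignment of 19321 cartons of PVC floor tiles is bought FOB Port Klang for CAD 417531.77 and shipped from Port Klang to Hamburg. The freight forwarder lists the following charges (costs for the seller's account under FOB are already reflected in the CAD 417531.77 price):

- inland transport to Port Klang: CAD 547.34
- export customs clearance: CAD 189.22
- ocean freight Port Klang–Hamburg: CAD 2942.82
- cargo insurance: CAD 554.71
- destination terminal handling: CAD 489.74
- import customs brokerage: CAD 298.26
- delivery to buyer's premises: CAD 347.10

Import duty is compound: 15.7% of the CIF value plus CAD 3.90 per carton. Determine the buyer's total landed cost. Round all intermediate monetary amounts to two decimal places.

Total landed cost: CAD 563617.90

FOB: the seller bears costs until goods are on board at the origin port; the buyer bears freight, insurance and all costs thereafter.
Already in the invoice (seller's account under FOB): inland to port, export clearance — exclude.
CIF value = FOB price + freight + insurance = 417531.77 + 2942.82 + 554.71 = 421029.30
Ad valorem component: 421029.30 × 15.7% = 66101.60
Specific component: 19321 × 3.90 = 75351.90
Import duty = 66101.60 + 75351.90 = 141453.50
Buyer bears: freight 2942.82 + insurance 554.71 + destination terminal 489.74 + brokerage 298.26 + delivery 347.10 + duty 141453.50 = 146086.13
Landed cost = invoice 417531.77 + 146086.13 = 563617.90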